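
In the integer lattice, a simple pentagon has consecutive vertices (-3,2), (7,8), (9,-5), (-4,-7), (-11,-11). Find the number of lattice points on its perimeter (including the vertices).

The number of boundary lattice points is Σ gcd(|Δx|,|Δy|) = gcd(10,6) + gcd(2,13) + gcd(13,2) + gcd(7,4) + gcd(8,13) = 2+1+1+1+1 = 6.

6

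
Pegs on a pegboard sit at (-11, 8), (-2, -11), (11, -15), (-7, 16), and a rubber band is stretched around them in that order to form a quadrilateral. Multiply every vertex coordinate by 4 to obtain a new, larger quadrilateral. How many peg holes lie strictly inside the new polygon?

3819

Using the shoelace formula, 2A = |((-11)·(-11) − (-2)·8) + ((-2)·(-15) − 11·(-11)) + (11·16 − (-7)·(-15)) + ((-7)·8 − (-11)·16)| = 479, so the area is 239.5.
Summing gcd(|Δx|,|Δy|) over the edges gives the boundary count: gcd(9,19) + gcd(13,4) + gcd(18,31) + gcd(4,8) = 1+1+1+4 = 7.
Scaling by 4 multiplies the area by 4² = 16 (so the new area is 3832) and multiplies the boundary lattice-point count by 4, giving 28.
By Pick's theorem, the interior count of the dilated polygon is 3832 − 28/2 + 1 = 3819.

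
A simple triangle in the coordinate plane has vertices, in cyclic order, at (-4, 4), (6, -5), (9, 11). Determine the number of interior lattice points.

93

The shoelace formula gives twice the area as |[(-4)·(-5) − 6·4] + [6·11 − 9·(-5)] + [9·4 − (-4)·11]| = 187, so the area is 187/2.
The number of boundary lattice points is Σ gcd(|Δx|,|Δy|) = gcd(10,9) + gcd(3,16) + gcd(13,7) = 1+1+1 = 3.
Pick's theorem gives I = A − B/2 + 1 = 187/2 − 3/2 + 1 = 93.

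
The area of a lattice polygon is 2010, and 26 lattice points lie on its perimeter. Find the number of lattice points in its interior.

From Pick's theorem, I = A − B/2 + 1 = 2010 − 26/2 + 1 = 1998.

1998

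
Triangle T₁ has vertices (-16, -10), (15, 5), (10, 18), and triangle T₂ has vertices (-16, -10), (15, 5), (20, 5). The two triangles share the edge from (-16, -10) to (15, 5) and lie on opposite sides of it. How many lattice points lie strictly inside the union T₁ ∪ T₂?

272

The union is the simple quadrilateral with vertices (-16, -10), (10, 18), (15, 5), (20, 5) in order.
The shoelace formula gives twice the area as |[(-16)·18 − 10·(-10)] + [10·5 − 15·18] + [15·5 − 20·5] + [20·(-10) − (-16)·5]| = 553, so the area is 553/2.
Summing gcd(|Δx|,|Δy|) over the edges gives the boundary count: gcd(26,28) + gcd(5,13) + gcd(5,0) + gcd(36,15) = 2+1+5+3 = 11.
By Pick's theorem I = A − B/2 + 1 = 553/2 − 11/2 + 1 = 272.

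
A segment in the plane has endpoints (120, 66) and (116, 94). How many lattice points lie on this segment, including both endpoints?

5

The number of lattice points on a segment between lattice points is gcd(|Δx|,|Δy|) + 1 = gcd(4,28) + 1 = 4 + 1 = 5.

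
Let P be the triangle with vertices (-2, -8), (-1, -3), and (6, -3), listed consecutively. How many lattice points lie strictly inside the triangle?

14

The shoelace formula gives twice the area as |[(-2)·(-3) − (-1)·(-8)] + [(-1)·(-3) − 6·(-3)] + [6·(-8) − (-2)·(-3)]| = 35, so the area is 17.5.
Summing gcd(|Δx|,|Δy|) over the edges gives the boundary count: gcd(1,5) + gcd(7,0) + gcd(8,5) = 1+7+1 = 9.
By Pick's theorem A = I + B/2 − 1, so I = 17.5 − 9/2 + 1 = 14.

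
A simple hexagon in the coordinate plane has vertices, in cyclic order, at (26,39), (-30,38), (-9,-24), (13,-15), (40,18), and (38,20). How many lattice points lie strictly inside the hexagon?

2786

Using the shoelace formula, 2A = |(26·38 − (-30)·39) + ((-30)·(-24) − (-9)·38) + ((-9)·(-15) − 13·(-24)) + (13·18 − 40·(-15)) + (40·20 − 38·18) + (38·39 − 26·20)| = 5579, so the area is 2789.5.
Summing gcd(|Δx|,|Δy|) over the edges gives the boundary count: gcd(56,1) + gcd(21,62) + gcd(22,9) + gcd(27,33) + gcd(2,2) + gcd(12,19) = 1+1+1+3+2+1 = 9.
Pick's theorem gives I = A − B/2 + 1 = 2789.5 − 9/2 + 1 = 2786.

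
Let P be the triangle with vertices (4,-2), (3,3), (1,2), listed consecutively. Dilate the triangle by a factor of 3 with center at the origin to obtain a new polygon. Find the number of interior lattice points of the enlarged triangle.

The shoelace formula gives twice the area as |[4·3 − 3·(-2)] + [3·2 − 1·3] + [1·(-2) − 4·2]| = 11, so the area is 5.5.
Summing gcd(|Δx|,|Δy|) over the edges gives the boundary count: gcd(1,5) + gcd(2,1) + gcd(3,4) = 1+1+1 = 3.
Scaling by 3 multiplies the area by 3² = 9 (so the new area is 99/2) and multiplies the boundary lattice-point count by 3, giving 9.
By Pick's theorem, the interior count of the dilated polygon is 99/2 − 9/2 + 1 = 46.

46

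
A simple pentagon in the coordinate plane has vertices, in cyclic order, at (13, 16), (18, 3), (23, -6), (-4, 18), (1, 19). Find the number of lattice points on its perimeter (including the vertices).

Summing gcd(|Δx|,|Δy|) over the edges gives the boundary count: gcd(5,13) + gcd(5,9) + gcd(27,24) + gcd(5,1) + gcd(12,3) = 1+1+3+1+3 = 9.

9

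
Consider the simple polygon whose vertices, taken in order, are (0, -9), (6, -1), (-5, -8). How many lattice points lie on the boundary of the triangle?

4

Summing gcd(|Δx|,|Δy|) over the edges gives the boundary count: gcd(6,8) + gcd(11,7) + gcd(5,1) = 2+1+1 = 4.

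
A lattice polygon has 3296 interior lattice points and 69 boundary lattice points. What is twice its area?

Pick's theorem states A = I + B/2 − 1, so A = 3296 + 69/2 − 1 = 6659/2.
Hence 2A = 6659.

6659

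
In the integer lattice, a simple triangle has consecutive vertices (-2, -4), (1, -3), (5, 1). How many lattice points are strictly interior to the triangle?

The shoelace formula gives twice the area as |[(-2)·(-3) − 1·(-4)] + [1·1 − 5·(-3)] + [5·(-4) − (-2)·1]| = 8, so the area is 4.
The number of boundary lattice points is Σ gcd(|Δx|,|Δy|) = gcd(3,1) + gcd(4,4) + gcd(7,5) = 1+4+1 = 6.
By Pick's theorem A = I + B/2 − 1, so I = 4 − 6/2 + 1 = 2.

2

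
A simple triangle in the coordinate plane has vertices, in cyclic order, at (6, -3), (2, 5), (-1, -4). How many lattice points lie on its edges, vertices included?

8

The number of boundary lattice points is Σ gcd(|Δx|,|Δy|) = gcd(4,8) + gcd(3,9) + gcd(7,1) = 4+3+1 = 8.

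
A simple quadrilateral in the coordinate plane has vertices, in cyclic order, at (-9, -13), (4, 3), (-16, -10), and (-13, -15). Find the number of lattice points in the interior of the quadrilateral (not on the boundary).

87

The shoelace formula gives twice the area as |((-9)·3 − 4·(-13)) + (4·(-10) − (-16)·3) + ((-16)·(-15) − (-13)·(-10)) + ((-13)·(-13) − (-9)·(-15))| = 177, so the area is 177/2.
The number of boundary lattice points is Σ gcd(|Δx|,|Δy|) = gcd(13,16) + gcd(20,13) + gcd(3,5) + gcd(4,2) = 1+1+1+2 = 5.
By Pick's theorem A = I + B/2 − 1, so I = 177/2 − 5/2 + 1 = 87.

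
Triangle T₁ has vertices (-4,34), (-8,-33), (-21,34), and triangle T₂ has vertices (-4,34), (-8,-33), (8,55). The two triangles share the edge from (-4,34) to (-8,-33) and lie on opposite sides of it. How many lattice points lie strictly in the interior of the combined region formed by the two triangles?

The union is the simple quadrilateral with vertices (-4,34), (-21,34), (-8,-33), (8,55) in order.
By the shoelace formula, twice the signed area is |[(-4)·34 − (-21)·34] + [(-21)·(-33) − (-8)·34] + [(-8)·55 − 8·(-33)] + [8·34 − (-4)·55]| = 1859, so the area is 929.5.
Along each edge there are gcd(|Δx|,|Δy|)+1 lattice points, so counting each shared vertex once the boundary has gcd(17,0) + gcd(13,67) + gcd(16,88) + gcd(12,21) = 17+1+8+3 = 29.
By Pick's theorem I = A − B/2 + 1 = 929.5 − 29/2 + 1 = 916.

916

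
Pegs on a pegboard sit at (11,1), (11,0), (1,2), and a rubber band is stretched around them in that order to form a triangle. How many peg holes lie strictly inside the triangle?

4

The shoelace formula gives twice the area as |(11·0 − 11·1) + (11·2 − 1·0) + (1·1 − 11·2)| = 10, so the area is 5.
Summing gcd(|Δx|,|Δy|) over the edges gives the boundary count: gcd(0,1) + gcd(10,2) + gcd(10,1) = 1+2+1 = 4.
By Pick's theorem A = I + B/2 − 1, so I = 5 − 4/2 + 1 = 4.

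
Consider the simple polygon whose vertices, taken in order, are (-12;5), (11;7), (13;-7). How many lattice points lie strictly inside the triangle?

Using the shoelace formula, 2A = |((-12)·7 − 11·5) + (11·(-7) − 13·7) + (13·5 − (-12)·(-7))| = 326, so the area is 163.
Along each edge there are gcd(|Δx|,|Δy|)+1 lattice points, so counting each shared vertex once the boundary has gcd(23,2) + gcd(2,14) + gcd(25,12) = 1+2+1 = 4.
Pick's theorem gives I = A − B/2 + 1 = 163 − 4/2 + 1 = 162.

162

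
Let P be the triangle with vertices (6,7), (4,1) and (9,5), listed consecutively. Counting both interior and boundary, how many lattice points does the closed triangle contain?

Using the shoelace formula, 2A = |[6·1 − 4·7] + [4·5 − 9·1] + [9·7 − 6·5]| = 22, so the area is 11.
Summing gcd(|Δx|,|Δy|) over the edges gives the boundary count: gcd(2,6) + gcd(5,4) + gcd(3,2) = 2+1+1 = 4.
Pick's theorem gives I = A − B/2 + 1 = 11 − 4/2 + 1 = 10, so the closed region contains I + B = 10 + 4 = 14 lattice points.

14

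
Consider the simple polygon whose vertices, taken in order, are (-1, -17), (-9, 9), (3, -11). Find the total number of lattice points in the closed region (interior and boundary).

Using the shoelace formula, 2A = |[(-1)·9 − (-9)·(-17)] + [(-9)·(-11) − 3·9] + [3·(-17) − (-1)·(-11)]| = 152, so the area is 76.
Along each edge there are gcd(|Δx|,|Δy|)+1 lattice points, so counting each shared vertex once the boundary has gcd(8,26) + gcd(12,20) + gcd(4,6) = 2+4+2 = 8.
Pick's theorem gives I = A − B/2 + 1 = 76 − 8/2 + 1 = 73, so the closed region contains I + B = 73 + 8 = 81 lattice points.

81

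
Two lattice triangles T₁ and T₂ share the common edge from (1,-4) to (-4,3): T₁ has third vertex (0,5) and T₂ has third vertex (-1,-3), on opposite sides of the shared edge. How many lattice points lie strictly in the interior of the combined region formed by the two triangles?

21

The union is the simple quadrilateral with vertices (1,-4), (0,5), (-4,3), (-1,-3) in order.
The shoelace formula gives twice the area as |[1·5 − 0·(-4)] + [0·3 − (-4)·5] + [(-4)·(-3) − (-1)·3] + [(-1)·(-4) − 1·(-3)]| = 47, so the area is 47/2.
The number of boundary lattice points is Σ gcd(|Δx|,|Δy|) = gcd(1,9) + gcd(4,2) + gcd(3,6) + gcd(2,1) = 1+2+3+1 = 7.
By Pick's theorem I = A − B/2 + 1 = 47/2 − 7/2 + 1 = 21.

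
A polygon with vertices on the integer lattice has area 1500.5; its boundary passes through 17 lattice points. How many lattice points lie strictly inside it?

1493

Pick's theorem A = I + B/2 − 1 rearranges to I = A − B/2 + 1 = 1500.5 − 17/2 + 1 = 1493.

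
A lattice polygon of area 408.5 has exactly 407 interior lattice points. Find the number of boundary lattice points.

Pick's theorem gives A = I + B/2 − 1, so B = 2(A − I + 1) = 2(408.5 − 407 + 1) = 5.

5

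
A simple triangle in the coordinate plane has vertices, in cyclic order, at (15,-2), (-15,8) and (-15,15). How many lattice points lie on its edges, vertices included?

18

The number of boundary lattice points is Σ gcd(|Δx|,|Δy|) = gcd(30,10) + gcd(0,7) + gcd(30,17) = 10+7+1 = 18.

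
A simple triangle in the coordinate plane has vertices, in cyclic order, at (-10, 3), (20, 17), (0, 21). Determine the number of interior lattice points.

197

Using the shoelace formula, 2A = |((-10)·17 − 20·3) + (20·21 − 0·17) + (0·3 − (-10)·21)| = 400, so the area is 200.
The number of boundary lattice points is Σ gcd(|Δx|,|Δy|) = gcd(30,14) + gcd(20,4) + gcd(10,18) = 2+4+2 = 8.
By Pick's theorem A = I + B/2 − 1, so I = 200 − 8/2 + 1 = 197.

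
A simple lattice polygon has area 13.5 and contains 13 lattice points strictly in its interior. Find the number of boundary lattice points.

3

Pick's theorem gives A = I + B/2 − 1, so B = 2(A − I + 1) = 2(13.5 − 13 + 1) = 3.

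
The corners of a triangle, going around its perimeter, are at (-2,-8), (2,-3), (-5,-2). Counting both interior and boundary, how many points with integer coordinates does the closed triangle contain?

Using the shoelace formula, 2A = |((-2)·(-3) − 2·(-8)) + (2·(-2) − (-5)·(-3)) + ((-5)·(-8) − (-2)·(-2))| = 39, so the area is 19.5.
The number of boundary lattice points is Σ gcd(|Δx|,|Δy|) = gcd(4,5) + gcd(7,1) + gcd(3,6) = 1+1+3 = 5.
Pick's theorem gives I = A − B/2 + 1 = 19.5 − 5/2 + 1 = 18, so the closed region contains I + B = 18 + 5 = 23 lattice points.

23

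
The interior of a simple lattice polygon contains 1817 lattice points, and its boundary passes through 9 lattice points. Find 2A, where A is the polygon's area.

Pick's theorem states A = I + B/2 − 1, so A = 1817 + 9/2 − 1 = 3641/2.
Hence 2A = 3641.

3641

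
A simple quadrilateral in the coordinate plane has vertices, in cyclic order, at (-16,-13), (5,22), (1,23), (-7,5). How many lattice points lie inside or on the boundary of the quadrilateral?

82

By the shoelace formula, twice the signed area is |((-16)·22 − 5·(-13)) + (5·23 − 1·22) + (1·5 − (-7)·23) + ((-7)·(-13) − (-16)·5)| = 143, so the area is 143/2.
The number of boundary lattice points is Σ gcd(|Δx|,|Δy|) = gcd(21,35) + gcd(4,1) + gcd(8,18) + gcd(9,18) = 7+1+2+9 = 19.
Pick's theorem gives I = A − B/2 + 1 = 143/2 − 19/2 + 1 = 63, so the closed region contains I + B = 63 + 19 = 82 lattice points.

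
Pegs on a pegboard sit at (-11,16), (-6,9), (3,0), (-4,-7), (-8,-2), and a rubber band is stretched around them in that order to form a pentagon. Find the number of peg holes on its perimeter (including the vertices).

21

The number of boundary lattice points is Σ gcd(|Δx|,|Δy|) = gcd(5,7) + gcd(9,9) + gcd(7,7) + gcd(4,5) + gcd(3,18) = 1+9+7+1+3 = 21.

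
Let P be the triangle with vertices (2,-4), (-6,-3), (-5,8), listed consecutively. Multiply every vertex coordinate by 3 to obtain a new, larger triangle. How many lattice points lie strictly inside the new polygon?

397

Using the shoelace formula, 2A = |(2·(-3) − (-6)·(-4)) + ((-6)·8 − (-5)·(-3)) + ((-5)·(-4) − 2·8)| = 89, so the area is 89/2.
The number of boundary lattice points is Σ gcd(|Δx|,|Δy|) = gcd(8,1) + gcd(1,11) + gcd(7,12) = 1+1+1 = 3.
Scaling by 3 multiplies the area by 3² = 9 (so the new area is 400.5) and multiplies the boundary lattice-point count by 3, giving 9.
By Pick's theorem, the interior count of the dilated polygon is 400.5 − 9/2 + 1 = 397.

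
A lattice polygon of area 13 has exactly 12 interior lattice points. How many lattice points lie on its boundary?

Pick's theorem gives A = I + B/2 − 1, so B = 2(A − I + 1) = 2(13 − 12 + 1) = 4.

4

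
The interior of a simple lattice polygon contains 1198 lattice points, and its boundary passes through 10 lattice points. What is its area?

Pick's theorem states A = I + B/2 − 1, so A = 1198 + 10/2 − 1 = 1202.

1202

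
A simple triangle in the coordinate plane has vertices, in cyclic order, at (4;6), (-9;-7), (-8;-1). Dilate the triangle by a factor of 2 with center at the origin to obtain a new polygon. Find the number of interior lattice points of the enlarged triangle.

116

By the shoelace formula, twice the signed area is |(4·(-7) − (-9)·6) + ((-9)·(-1) − (-8)·(-7)) + ((-8)·6 − 4·(-1))| = 65, so the area is 65/2.
The number of boundary lattice points is Σ gcd(|Δx|,|Δy|) = gcd(13,13) + gcd(1,6) + gcd(12,7) = 13+1+1 = 15.
Scaling by 2 multiplies the area by 2² = 4 (so the new area is 130) and multiplies the boundary lattice-point count by 2, giving 30.
By Pick's theorem, the interior count of the dilated polygon is 130 − 30/2 + 1 = 116.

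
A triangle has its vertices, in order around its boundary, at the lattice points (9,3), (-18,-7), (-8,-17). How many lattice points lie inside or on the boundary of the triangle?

192

By the shoelace formula, twice the signed area is |[9·(-7) − (-18)·3] + [(-18)·(-17) − (-8)·(-7)] + [(-8)·3 − 9·(-17)]| = 370, so the area is 185.
Summing gcd(|Δx|,|Δy|) over the edges gives the boundary count: gcd(27,10) + gcd(10,10) + gcd(17,20) = 1+10+1 = 12.
Pick's theorem gives I = A − B/2 + 1 = 185 − 12/2 + 1 = 180, so the closed region contains I + B = 180 + 12 = 192 lattice points.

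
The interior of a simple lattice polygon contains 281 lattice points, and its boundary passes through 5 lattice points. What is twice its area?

565

By Pick's theorem, A = I + B/2 − 1 = 281 + 5/2 − 1 = 565/2.
Hence 2A = 565.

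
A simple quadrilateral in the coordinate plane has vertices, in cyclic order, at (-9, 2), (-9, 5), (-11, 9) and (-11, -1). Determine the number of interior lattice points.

By the shoelace formula, twice the signed area is |[(-9)·5 − (-9)·2] + [(-9)·9 − (-11)·5] + [(-11)·(-1) − (-11)·9] + [(-11)·2 − (-9)·(-1)]| = 26, so the area is 13.
Summing gcd(|Δx|,|Δy|) over the edges gives the boundary count: gcd(0,3) + gcd(2,4) + gcd(0,10) + gcd(2,3) = 3+2+10+1 = 16.
By Pick's theorem A = I + B/2 − 1, so I = 13 − 16/2 + 1 = 6.

6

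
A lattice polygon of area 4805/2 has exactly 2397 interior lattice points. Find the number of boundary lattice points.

Pick's theorem gives A = I + B/2 − 1, so B = 2(A − I + 1) = 2(4805/2 − 2397 + 1) = 13.

13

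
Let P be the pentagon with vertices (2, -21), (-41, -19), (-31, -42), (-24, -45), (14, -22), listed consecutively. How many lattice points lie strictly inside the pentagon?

763

The shoelace formula gives twice the area as |[2·(-19) − (-41)·(-21)] + [(-41)·(-42) − (-31)·(-19)] + [(-31)·(-45) − (-24)·(-42)] + [(-24)·(-22) − 14·(-45)] + [14·(-21) − 2·(-22)]| = 1529, so the area is 1529/2.
Summing gcd(|Δx|,|Δy|) over the edges gives the boundary count: gcd(43,2) + gcd(10,23) + gcd(7,3) + gcd(38,23) + gcd(12,1) = 1+1+1+1+1 = 5.
Pick's theorem gives I = A − B/2 + 1 = 1529/2 − 5/2 + 1 = 763.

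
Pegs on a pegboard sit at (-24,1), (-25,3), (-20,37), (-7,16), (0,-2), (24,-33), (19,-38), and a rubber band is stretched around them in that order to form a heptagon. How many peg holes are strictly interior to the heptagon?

1040

By the shoelace formula, twice the signed area is |[(-24)·3 − (-25)·1] + [(-25)·37 − (-20)·3] + [(-20)·16 − (-7)·37] + [(-7)·(-2) − 0·16] + [0·(-33) − 24·(-2)] + [24·(-38) − 19·(-33)] + [19·1 − (-24)·(-38)]| = 2089, so the area is 1044.5.
The number of boundary lattice points is Σ gcd(|Δx|,|Δy|) = gcd(1,2) + gcd(5,34) + gcd(13,21) + gcd(7,18) + gcd(24,31) + gcd(5,5) + gcd(43,39) = 1+1+1+1+1+5+1 = 11.
Pick's theorem gives I = A − B/2 + 1 = 1044.5 − 11/2 + 1 = 1040.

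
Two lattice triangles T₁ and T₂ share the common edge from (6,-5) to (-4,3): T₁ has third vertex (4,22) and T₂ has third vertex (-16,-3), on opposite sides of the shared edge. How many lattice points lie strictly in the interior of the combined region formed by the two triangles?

201

The union is the simple quadrilateral with vertices (6,-5), (4,22), (-4,3), (-16,-3) in order.
By the shoelace formula, twice the signed area is |[6·22 − 4·(-5)] + [4·3 − (-4)·22] + [(-4)·(-3) − (-16)·3] + [(-16)·(-5) − 6·(-3)]| = 410, so the area is 205.
Summing gcd(|Δx|,|Δy|) over the edges gives the boundary count: gcd(2,27) + gcd(8,19) + gcd(12,6) + gcd(22,2) = 1+1+6+2 = 10.
By Pick's theorem I = A − B/2 + 1 = 205 − 10/2 + 1 = 201.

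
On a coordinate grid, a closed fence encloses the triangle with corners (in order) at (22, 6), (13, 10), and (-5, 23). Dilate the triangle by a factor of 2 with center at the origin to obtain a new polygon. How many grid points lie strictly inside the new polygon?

Using the shoelace formula, 2A = |[22·10 − 13·6] + [13·23 − (-5)·10] + [(-5)·6 − 22·23]| = 45, so the area is 22.5.
Along each edge there are gcd(|Δx|,|Δy|)+1 lattice points, so counting each shared vertex once the boundary has gcd(9,4) + gcd(18,13) + gcd(27,17) = 1+1+1 = 3.
Scaling by 2 multiplies the area by 2² = 4 (so the new area is 90) and multiplies the boundary lattice-point count by 2, giving 6.
By Pick's theorem, the interior count of the dilated polygon is 90 − 6/2 + 1 = 88.

88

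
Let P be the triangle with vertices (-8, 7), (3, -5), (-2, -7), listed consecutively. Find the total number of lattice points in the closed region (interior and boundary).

44

By the shoelace formula, twice the signed area is |[(-8)·(-5) − 3·7] + [3·(-7) − (-2)·(-5)] + [(-2)·7 − (-8)·(-7)]| = 82, so the area is 41.
The number of boundary lattice points is Σ gcd(|Δx|,|Δy|) = gcd(11,12) + gcd(5,2) + gcd(6,14) = 1+1+2 = 4.
Pick's theorem gives I = A − B/2 + 1 = 41 − 4/2 + 1 = 40, so the closed region contains I + B = 40 + 4 = 44 lattice points.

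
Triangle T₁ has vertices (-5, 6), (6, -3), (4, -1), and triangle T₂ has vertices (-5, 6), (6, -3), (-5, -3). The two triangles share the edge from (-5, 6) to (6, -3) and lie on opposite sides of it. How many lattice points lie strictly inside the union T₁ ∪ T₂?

The union is the simple quadrilateral with vertices (-5, 6), (4, -1), (6, -3), (-5, -3) in order.
By the shoelace formula, twice the signed area is |[(-5)·(-1) − 4·6] + [4·(-3) − 6·(-1)] + [6·(-3) − (-5)·(-3)] + [(-5)·6 − (-5)·(-3)]| = 103, so the area is 51.5.
The number of boundary lattice points is Σ gcd(|Δx|,|Δy|) = gcd(9,7) + gcd(2,2) + gcd(11,0) + gcd(0,9) = 1+2+11+9 = 23.
By Pick's theorem I = A − B/2 + 1 = 51.5 − 23/2 + 1 = 41.

41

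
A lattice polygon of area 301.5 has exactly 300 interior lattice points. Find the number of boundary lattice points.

5

Pick's theorem gives A = I + B/2 − 1, so B = 2(A − I + 1) = 2(301.5 − 300 + 1) = 5.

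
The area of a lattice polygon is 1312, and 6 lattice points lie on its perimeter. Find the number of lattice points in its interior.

1310

Pick's theorem A = I + B/2 − 1 rearranges to I = A − B/2 + 1 = 1312 − 6/2 + 1 = 1310.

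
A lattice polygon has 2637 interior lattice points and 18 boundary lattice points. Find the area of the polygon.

By Pick's theorem, A = I + B/2 − 1 = 2637 + 18/2 − 1 = 2645.

2645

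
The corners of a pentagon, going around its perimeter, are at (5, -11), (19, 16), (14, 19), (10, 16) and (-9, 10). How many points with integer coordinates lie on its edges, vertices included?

Along each edge there are gcd(|Δx|,|Δy|)+1 lattice points, so counting each shared vertex once the boundary has gcd(14,27) + gcd(5,3) + gcd(4,3) + gcd(19,6) + gcd(14,21) = 1+1+1+1+7 = 11.

11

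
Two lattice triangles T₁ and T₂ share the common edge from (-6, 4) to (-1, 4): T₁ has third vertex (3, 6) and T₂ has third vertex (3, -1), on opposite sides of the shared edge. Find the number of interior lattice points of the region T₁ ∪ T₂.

The union is the simple quadrilateral with vertices (-6, 4), (3, 6), (-1, 4), (3, -1) in order.
By the shoelace formula, twice the signed area is |((-6)·6 − 3·4) + (3·4 − (-1)·6) + ((-1)·(-1) − 3·4) + (3·4 − (-6)·(-1))| = 35, so the area is 17.5.
Along each edge there are gcd(|Δx|,|Δy|)+1 lattice points, so counting each shared vertex once the boundary has gcd(9,2) + gcd(4,2) + gcd(4,5) + gcd(9,5) = 1+2+1+1 = 5.
By Pick's theorem I = A − B/2 + 1 = 17.5 − 5/2 + 1 = 16.

16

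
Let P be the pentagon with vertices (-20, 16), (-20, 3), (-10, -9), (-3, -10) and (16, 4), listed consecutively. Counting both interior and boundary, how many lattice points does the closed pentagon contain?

529

By the shoelace formula, twice the signed area is |[(-20)·3 − (-20)·16] + [(-20)·(-9) − (-10)·3] + [(-10)·(-10) − (-3)·(-9)] + [(-3)·4 − 16·(-10)] + [16·16 − (-20)·4]| = 1027, so the area is 1027/2.
The number of boundary lattice points is Σ gcd(|Δx|,|Δy|) = gcd(0,13) + gcd(10,12) + gcd(7,1) + gcd(19,14) + gcd(36,12) = 13+2+1+1+12 = 29.
Pick's theorem gives I = A − B/2 + 1 = 1027/2 − 29/2 + 1 = 500, so the closed region contains I + B = 500 + 29 = 529 lattice points.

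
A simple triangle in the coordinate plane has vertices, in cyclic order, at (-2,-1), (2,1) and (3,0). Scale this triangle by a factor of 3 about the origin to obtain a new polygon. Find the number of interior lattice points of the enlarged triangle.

22

Using the shoelace formula, 2A = |[(-2)·1 − 2·(-1)] + [2·0 − 3·1] + [3·(-1) − (-2)·0]| = 6, so the area is 3.
The number of boundary lattice points is Σ gcd(|Δx|,|Δy|) = gcd(4,2) + gcd(1,1) + gcd(5,1) = 2+1+1 = 4.
Scaling by 3 multiplies the area by 3² = 9 (so the new area is 27) and multiplies the boundary lattice-point count by 3, giving 12.
By Pick's theorem, the interior count of the dilated polygon is 27 − 12/2 + 1 = 22.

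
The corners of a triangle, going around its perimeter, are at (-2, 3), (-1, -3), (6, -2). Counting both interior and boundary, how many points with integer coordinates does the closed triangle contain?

24

The shoelace formula gives twice the area as |((-2)·(-3) − (-1)·3) + ((-1)·(-2) − 6·(-3)) + (6·3 − (-2)·(-2))| = 43, so the area is 43/2.
Along each edge there are gcd(|Δx|,|Δy|)+1 lattice points, so counting each shared vertex once the boundary has gcd(1,6) + gcd(7,1) + gcd(8,5) = 1+1+1 = 3.
Pick's theorem gives I = A − B/2 + 1 = 43/2 − 3/2 + 1 = 21, so the closed region contains I + B = 21 + 3 = 24 lattice points.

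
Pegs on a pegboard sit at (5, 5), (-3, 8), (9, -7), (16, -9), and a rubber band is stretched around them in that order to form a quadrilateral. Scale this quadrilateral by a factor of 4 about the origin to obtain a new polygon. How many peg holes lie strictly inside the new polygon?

The shoelace formula gives twice the area as |(5·8 − (-3)·5) + ((-3)·(-7) − 9·8) + (9·(-9) − 16·(-7)) + (16·5 − 5·(-9))| = 160, so the area is 80.
Along each edge there are gcd(|Δx|,|Δy|)+1 lattice points, so counting each shared vertex once the boundary has gcd(8,3) + gcd(12,15) + gcd(7,2) + gcd(11,14) = 1+3+1+1 = 6.
Scaling by 4 multiplies the area by 4² = 16 (so the new area is 1280) and multiplies the boundary lattice-point count by 4, giving 24.
By Pick's theorem, the interior count of the dilated polygon is 1280 − 24/2 + 1 = 1269.

1269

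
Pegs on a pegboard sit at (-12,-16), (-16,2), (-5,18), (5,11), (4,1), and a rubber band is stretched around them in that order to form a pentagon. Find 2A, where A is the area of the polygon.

794

Using the shoelace formula, 2A = |((-12)·2 − (-16)·(-16)) + ((-16)·18 − (-5)·2) + ((-5)·11 − 5·18) + (5·1 − 4·11) + (4·(-16) − (-12)·1)| = 794, so the area is 397.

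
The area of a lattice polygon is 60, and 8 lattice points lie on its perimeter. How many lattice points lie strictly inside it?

From Pick's theorem, I = A − B/2 + 1 = 60 − 8/2 + 1 = 57.

57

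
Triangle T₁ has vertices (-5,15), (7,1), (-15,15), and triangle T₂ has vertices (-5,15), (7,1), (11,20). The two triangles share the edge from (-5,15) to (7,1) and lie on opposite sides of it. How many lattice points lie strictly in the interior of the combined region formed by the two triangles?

The union is the simple quadrilateral with vertices (-5,15), (-15,15), (7,1), (11,20) in order.
Using the shoelace formula, 2A = |((-5)·15 − (-15)·15) + ((-15)·1 − 7·15) + (7·20 − 11·1) + (11·15 − (-5)·20)| = 424, so the area is 212.
The number of boundary lattice points is Σ gcd(|Δx|,|Δy|) = gcd(10,0) + gcd(22,14) + gcd(4,19) + gcd(16,5) = 10+2+1+1 = 14.
By Pick's theorem I = A − B/2 + 1 = 212 − 14/2 + 1 = 206.

206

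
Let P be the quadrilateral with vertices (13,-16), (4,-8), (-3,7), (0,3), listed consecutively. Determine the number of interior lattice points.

Using the shoelace formula, 2A = |(13·(-8) − 4·(-16)) + (4·7 − (-3)·(-8)) + ((-3)·3 − 0·7) + (0·(-16) − 13·3)| = 84, so the area is 42.
Summing gcd(|Δx|,|Δy|) over the edges gives the boundary count: gcd(9,8) + gcd(7,15) + gcd(3,4) + gcd(13,19) = 1+1+1+1 = 4.
Pick's theorem gives I = A − B/2 + 1 = 42 − 4/2 + 1 = 41.

41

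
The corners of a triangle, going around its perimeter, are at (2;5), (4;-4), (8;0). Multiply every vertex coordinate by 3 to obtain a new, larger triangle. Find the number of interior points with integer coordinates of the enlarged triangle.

By the shoelace formula, twice the signed area is |(2·(-4) − 4·5) + (4·0 − 8·(-4)) + (8·5 − 2·0)| = 44, so the area is 22.
Along each edge there are gcd(|Δx|,|Δy|)+1 lattice points, so counting each shared vertex once the boundary has gcd(2,9) + gcd(4,4) + gcd(6,5) = 1+4+1 = 6.
Scaling by 3 multiplies the area by 3² = 9 (so the new area is 198) and multiplies the boundary lattice-point count by 3, giving 18.
By Pick's theorem, the interior count of the dilated polygon is 198 − 18/2 + 1 = 190.

190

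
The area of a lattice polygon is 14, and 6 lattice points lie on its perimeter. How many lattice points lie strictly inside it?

From Pick's theorem, I = A − B/2 + 1 = 14 − 6/2 + 1 = 12.

12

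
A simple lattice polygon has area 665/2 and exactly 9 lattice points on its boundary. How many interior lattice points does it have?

329

From Pick's theorem, I = A − B/2 + 1 = 665/2 − 9/2 + 1 = 329.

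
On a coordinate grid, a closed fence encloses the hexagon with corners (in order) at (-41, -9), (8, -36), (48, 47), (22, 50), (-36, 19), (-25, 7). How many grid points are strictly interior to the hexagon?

Using the shoelace formula, 2A = |((-41)·(-36) − 8·(-9)) + (8·47 − 48·(-36)) + (48·50 − 22·47) + (22·19 − (-36)·50) + ((-36)·7 − (-25)·19) + ((-25)·(-9) − (-41)·7)| = 7971, so the area is 3985.5.
Summing gcd(|Δx|,|Δy|) over the edges gives the boundary count: gcd(49,27) + gcd(40,83) + gcd(26,3) + gcd(58,31) + gcd(11,12) + gcd(16,16) = 1+1+1+1+1+16 = 21.
By Pick's theorem A = I + B/2 − 1, so I = 3985.5 − 21/2 + 1 = 3976.

3976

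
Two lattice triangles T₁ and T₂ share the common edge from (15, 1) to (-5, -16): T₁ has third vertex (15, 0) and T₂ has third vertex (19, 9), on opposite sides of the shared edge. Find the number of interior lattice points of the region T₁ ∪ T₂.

52

The union is the simple quadrilateral with vertices (15, 1), (15, 0), (-5, -16), (19, 9) in order.
Using the shoelace formula, 2A = |(15·0 − 15·1) + (15·(-16) − (-5)·0) + ((-5)·9 − 19·(-16)) + (19·1 − 15·9)| = 112, so the area is 56.
Summing gcd(|Δx|,|Δy|) over the edges gives the boundary count: gcd(0,1) + gcd(20,16) + gcd(24,25) + gcd(4,8) = 1+4+1+4 = 10.
By Pick's theorem I = A − B/2 + 1 = 56 − 10/2 + 1 = 52.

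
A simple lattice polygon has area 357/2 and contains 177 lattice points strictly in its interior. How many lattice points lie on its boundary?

5

Pick's theorem gives A = I + B/2 − 1, so B = 2(A − I + 1) = 2(357/2 − 177 + 1) = 5.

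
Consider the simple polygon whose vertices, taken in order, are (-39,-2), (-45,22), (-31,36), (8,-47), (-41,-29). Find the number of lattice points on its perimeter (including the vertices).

23

The number of boundary lattice points is Σ gcd(|Δx|,|Δy|) = gcd(6,24) + gcd(14,14) + gcd(39,83) + gcd(49,18) + gcd(2,27) = 6+14+1+1+1 = 23.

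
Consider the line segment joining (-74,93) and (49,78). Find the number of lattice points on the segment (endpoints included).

4

The number of lattice points on a segment between lattice points is gcd(|Δx|,|Δy|) + 1 = gcd(123,15) + 1 = 3 + 1 = 4.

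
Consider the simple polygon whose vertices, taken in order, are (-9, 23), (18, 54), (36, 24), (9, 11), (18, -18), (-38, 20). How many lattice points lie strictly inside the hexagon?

The shoelace formula gives twice the area as |[(-9)·54 − 18·23] + [18·24 − 36·54] + [36·11 − 9·24] + [9·(-18) − 18·11] + [18·20 − (-38)·(-18)] + [(-38)·23 − (-9)·20]| = 3610, so the area is 1805.
Summing gcd(|Δx|,|Δy|) over the edges gives the boundary count: gcd(27,31) + gcd(18,30) + gcd(27,13) + gcd(9,29) + gcd(56,38) + gcd(29,3) = 1+6+1+1+2+1 = 12.
By Pick's theorem A = I + B/2 − 1, so I = 1805 − 12/2 + 1 = 1800.

1800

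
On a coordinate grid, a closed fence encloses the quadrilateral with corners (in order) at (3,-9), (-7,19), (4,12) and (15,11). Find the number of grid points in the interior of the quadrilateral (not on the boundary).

Using the shoelace formula, 2A = |[3·19 − (-7)·(-9)] + [(-7)·12 − 4·19] + [4·11 − 15·12] + [15·(-9) − 3·11]| = 470, so the area is 235.
The number of boundary lattice points is Σ gcd(|Δx|,|Δy|) = gcd(10,28) + gcd(11,7) + gcd(11,1) + gcd(12,20) = 2+1+1+4 = 8.
By Pick's theorem A = I + B/2 − 1, so I = 235 − 8/2 + 1 = 232.

232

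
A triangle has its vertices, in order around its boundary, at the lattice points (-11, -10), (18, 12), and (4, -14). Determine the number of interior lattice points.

The shoelace formula gives twice the area as |((-11)·12 − 18·(-10)) + (18·(-14) − 4·12) + (4·(-10) − (-11)·(-14))| = 446, so the area is 223.
The number of boundary lattice points is Σ gcd(|Δx|,|Δy|) = gcd(29,22) + gcd(14,26) + gcd(15,4) = 1+2+1 = 4.
Pick's theorem gives I = A − B/2 + 1 = 223 − 4/2 + 1 = 222.

222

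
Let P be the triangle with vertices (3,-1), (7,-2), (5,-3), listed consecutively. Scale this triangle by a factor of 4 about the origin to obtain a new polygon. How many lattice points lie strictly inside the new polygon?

41

The shoelace formula gives twice the area as |(3·(-2) − 7·(-1)) + (7·(-3) − 5·(-2)) + (5·(-1) − 3·(-3))| = 6, so the area is 3.
Along each edge there are gcd(|Δx|,|Δy|)+1 lattice points, so counting each shared vertex once the boundary has gcd(4,1) + gcd(2,1) + gcd(2,2) = 1+1+2 = 4.
Scaling by 4 multiplies the area by 4² = 16 (so the new area is 48) and multiplies the boundary lattice-point count by 4, giving 16.
By Pick's theorem, the interior count of the dilated polygon is 48 − 16/2 + 1 = 41.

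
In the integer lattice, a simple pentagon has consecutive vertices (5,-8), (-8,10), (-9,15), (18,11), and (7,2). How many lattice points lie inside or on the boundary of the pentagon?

By the shoelace formula, twice the signed area is |[5·10 − (-8)·(-8)] + [(-8)·15 − (-9)·10] + [(-9)·11 − 18·15] + [18·2 − 7·11] + [7·(-8) − 5·2]| = 520, so the area is 260.
The number of boundary lattice points is Σ gcd(|Δx|,|Δy|) = gcd(13,18) + gcd(1,5) + gcd(27,4) + gcd(11,9) + gcd(2,10) = 1+1+1+1+2 = 6.
Pick's theorem gives I = A − B/2 + 1 = 260 − 6/2 + 1 = 258, so the closed region contains I + B = 258 + 6 = 264 lattice points.

264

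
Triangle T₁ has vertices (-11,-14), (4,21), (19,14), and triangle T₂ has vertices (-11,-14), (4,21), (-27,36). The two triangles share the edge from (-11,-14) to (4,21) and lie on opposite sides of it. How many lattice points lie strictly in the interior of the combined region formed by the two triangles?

The union is the simple quadrilateral with vertices (-11,-14), (19,14), (4,21), (-27,36) in order.
The shoelace formula gives twice the area as |((-11)·14 − 19·(-14)) + (19·21 − 4·14) + (4·36 − (-27)·21) + ((-27)·(-14) − (-11)·36)| = 1940, so the area is 970.
Along each edge there are gcd(|Δx|,|Δy|)+1 lattice points, so counting each shared vertex once the boundary has gcd(30,28) + gcd(15,7) + gcd(31,15) + gcd(16,50) = 2+1+1+2 = 6.
By Pick's theorem I = A − B/2 + 1 = 970 − 6/2 + 1 = 968.

968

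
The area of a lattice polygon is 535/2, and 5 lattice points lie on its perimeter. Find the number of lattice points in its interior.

266

Pick's theorem A = I + B/2 − 1 rearranges to I = A − B/2 + 1 = 535/2 − 5/2 + 1 = 266.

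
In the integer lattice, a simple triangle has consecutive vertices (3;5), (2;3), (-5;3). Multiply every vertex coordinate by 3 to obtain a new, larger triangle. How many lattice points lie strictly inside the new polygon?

By the shoelace formula, twice the signed area is |[3·3 − 2·5] + [2·3 − (-5)·3] + [(-5)·5 − 3·3]| = 14, so the area is 7.
Summing gcd(|Δx|,|Δy|) over the edges gives the boundary count: gcd(1,2) + gcd(7,0) + gcd(8,2) = 1+7+2 = 10.
Scaling by 3 multiplies the area by 3² = 9 (so the new area is 63) and multiplies the boundary lattice-point count by 3, giving 30.
By Pick's theorem, the interior count of the dilated polygon is 63 − 30/2 + 1 = 49.

49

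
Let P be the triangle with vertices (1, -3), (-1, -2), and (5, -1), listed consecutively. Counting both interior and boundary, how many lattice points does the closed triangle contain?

The shoelace formula gives twice the area as |[1·(-2) − (-1)·(-3)] + [(-1)·(-1) − 5·(-2)] + [5·(-3) − 1·(-1)]| = 8, so the area is 4.
Summing gcd(|Δx|,|Δy|) over the edges gives the boundary count: gcd(2,1) + gcd(6,1) + gcd(4,2) = 1+1+2 = 4.
Pick's theorem gives I = A − B/2 + 1 = 4 − 4/2 + 1 = 3, so the closed region contains I + B = 3 + 4 = 7 lattice points.

7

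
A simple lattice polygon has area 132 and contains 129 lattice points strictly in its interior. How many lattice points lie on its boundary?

Pick's theorem gives A = I + B/2 − 1, so B = 2(A − I + 1) = 2(132 − 129 + 1) = 8.

8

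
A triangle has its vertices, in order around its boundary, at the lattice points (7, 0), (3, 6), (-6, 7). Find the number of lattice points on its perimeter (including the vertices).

4

Along each edge there are gcd(|Δx|,|Δy|)+1 lattice points, so counting each shared vertex once the boundary has gcd(4,6) + gcd(9,1) + gcd(13,7) = 2+1+1 = 4.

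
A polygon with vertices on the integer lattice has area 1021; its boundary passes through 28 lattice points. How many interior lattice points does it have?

From Pick's theorem, I = A − B/2 + 1 = 1021 − 28/2 + 1 = 1008.

1008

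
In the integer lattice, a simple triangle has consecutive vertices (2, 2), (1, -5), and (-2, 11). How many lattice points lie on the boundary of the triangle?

3

The number of boundary lattice points is Σ gcd(|Δx|,|Δy|) = gcd(1,7) + gcd(3,16) + gcd(4,9) = 1+1+1 = 3.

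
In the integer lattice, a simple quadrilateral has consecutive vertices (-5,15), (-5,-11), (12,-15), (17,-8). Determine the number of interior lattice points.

342

By the shoelace formula, twice the signed area is |[(-5)·(-11) − (-5)·15] + [(-5)·(-15) − 12·(-11)] + [12·(-8) − 17·(-15)] + [17·15 − (-5)·(-8)]| = 711, so the area is 355.5.
Summing gcd(|Δx|,|Δy|) over the edges gives the boundary count: gcd(0,26) + gcd(17,4) + gcd(5,7) + gcd(22,23) = 26+1+1+1 = 29.
Pick's theorem gives I = A − B/2 + 1 = 355.5 − 29/2 + 1 = 342.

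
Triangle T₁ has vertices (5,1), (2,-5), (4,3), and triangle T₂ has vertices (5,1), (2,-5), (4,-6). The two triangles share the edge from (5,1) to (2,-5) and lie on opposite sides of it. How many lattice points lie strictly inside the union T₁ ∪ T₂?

12

The union is the simple quadrilateral with vertices (5,1), (4,3), (2,-5), (4,-6) in order.
Using the shoelace formula, 2A = |[5·3 − 4·1] + [4·(-5) − 2·3] + [2·(-6) − 4·(-5)] + [4·1 − 5·(-6)]| = 27, so the area is 13.5.
The number of boundary lattice points is Σ gcd(|Δx|,|Δy|) = gcd(1,2) + gcd(2,8) + gcd(2,1) + gcd(1,7) = 1+2+1+1 = 5.
By Pick's theorem I = A − B/2 + 1 = 13.5 − 5/2 + 1 = 12.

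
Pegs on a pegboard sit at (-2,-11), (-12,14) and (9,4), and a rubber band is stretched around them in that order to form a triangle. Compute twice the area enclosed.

425

The shoelace formula gives twice the area as |[(-2)·14 − (-12)·(-11)] + [(-12)·4 − 9·14] + [9·(-11) − (-2)·4]| = 425, so the area is 212.5.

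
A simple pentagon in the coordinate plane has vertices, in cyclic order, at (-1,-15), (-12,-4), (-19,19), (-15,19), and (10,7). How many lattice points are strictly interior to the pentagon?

By the shoelace formula, twice the signed area is |[(-1)·(-4) − (-12)·(-15)] + [(-12)·19 − (-19)·(-4)] + [(-19)·19 − (-15)·19] + [(-15)·7 − 10·19] + [10·(-15) − (-1)·7]| = 994, so the area is 497.
Summing gcd(|Δx|,|Δy|) over the edges gives the boundary count: gcd(11,11) + gcd(7,23) + gcd(4,0) + gcd(25,12) + gcd(11,22) = 11+1+4+1+11 = 28.
Pick's theorem gives I = A − B/2 + 1 = 497 − 28/2 + 1 = 484.

484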